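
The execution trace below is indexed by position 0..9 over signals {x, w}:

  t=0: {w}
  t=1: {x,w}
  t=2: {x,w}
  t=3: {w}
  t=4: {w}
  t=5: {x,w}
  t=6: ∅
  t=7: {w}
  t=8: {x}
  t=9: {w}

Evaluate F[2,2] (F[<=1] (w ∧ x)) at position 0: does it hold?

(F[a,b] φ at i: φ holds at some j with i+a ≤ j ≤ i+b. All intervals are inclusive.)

True

Check F[<=1] (w ∧ x) at each j in [2,2]:
  j=2: holds (witness at 2)
Found at j=2 → formula holds.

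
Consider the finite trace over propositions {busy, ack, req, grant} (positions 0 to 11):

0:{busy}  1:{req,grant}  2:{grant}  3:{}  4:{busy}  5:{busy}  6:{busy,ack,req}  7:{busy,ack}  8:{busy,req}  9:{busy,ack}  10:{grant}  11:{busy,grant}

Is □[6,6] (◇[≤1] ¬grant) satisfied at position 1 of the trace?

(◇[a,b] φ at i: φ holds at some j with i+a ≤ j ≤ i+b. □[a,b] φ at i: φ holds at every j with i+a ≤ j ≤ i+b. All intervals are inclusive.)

Check ◇[≤1] ¬grant at every j in [7,7]:
  j=7: holds (witness at 7)
All positions satisfy it → formula holds.

Yes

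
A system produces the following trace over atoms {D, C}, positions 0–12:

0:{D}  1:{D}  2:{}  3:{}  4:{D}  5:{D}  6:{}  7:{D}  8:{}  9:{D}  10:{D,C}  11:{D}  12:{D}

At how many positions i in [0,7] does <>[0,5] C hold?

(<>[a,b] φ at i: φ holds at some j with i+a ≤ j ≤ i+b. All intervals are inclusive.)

3

Evaluate at each i in [0,7]:
  i=0: ✗ (none in [0,5])
  i=1: ✗ (none in [1,6])
  i=2: ✗ (none in [2,7])
  i=3: ✗ (none in [3,8])
  i=4: ✗ (none in [4,9])
  i=5: ✓ (witness j=10)
  i=6: ✓ (witness j=10)
  i=7: ✓ (witness j=10)
Positions where it holds: {5, 6, 7} → 3.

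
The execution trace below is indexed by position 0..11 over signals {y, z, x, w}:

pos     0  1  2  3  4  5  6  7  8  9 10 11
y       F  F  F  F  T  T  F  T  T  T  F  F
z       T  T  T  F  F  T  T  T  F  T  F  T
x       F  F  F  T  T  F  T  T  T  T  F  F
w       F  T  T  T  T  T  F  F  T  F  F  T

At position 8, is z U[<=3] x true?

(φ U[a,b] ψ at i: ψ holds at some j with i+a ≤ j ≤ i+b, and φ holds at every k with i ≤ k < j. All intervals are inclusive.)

Holds

Need some j in [8,11] with x, and z at every k in [8,j-1].
  j=8: x holds; no prefix to check → satisfied.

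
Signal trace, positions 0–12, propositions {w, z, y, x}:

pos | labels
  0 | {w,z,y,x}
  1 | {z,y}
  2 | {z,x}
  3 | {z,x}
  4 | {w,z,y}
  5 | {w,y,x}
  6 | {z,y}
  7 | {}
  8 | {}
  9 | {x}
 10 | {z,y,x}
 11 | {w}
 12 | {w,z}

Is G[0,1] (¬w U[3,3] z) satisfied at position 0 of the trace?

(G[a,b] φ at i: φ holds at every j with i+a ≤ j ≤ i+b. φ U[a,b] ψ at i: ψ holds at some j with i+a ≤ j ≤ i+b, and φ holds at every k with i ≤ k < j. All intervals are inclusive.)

Does not hold

Check (¬w U[3,3] z) at every j in [0,1]:
  j=0: fails
  j=1: holds
Fails at j=0 → formula fails.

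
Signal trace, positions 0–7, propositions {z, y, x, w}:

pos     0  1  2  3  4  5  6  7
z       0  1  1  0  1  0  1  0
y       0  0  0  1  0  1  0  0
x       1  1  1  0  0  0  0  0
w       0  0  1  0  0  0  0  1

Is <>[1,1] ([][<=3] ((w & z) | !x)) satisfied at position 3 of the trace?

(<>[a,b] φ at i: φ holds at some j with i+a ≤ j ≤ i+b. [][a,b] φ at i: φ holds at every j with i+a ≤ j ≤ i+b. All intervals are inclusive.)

Holds

Check [][<=3] ((w & z) | !x) at each j in [4,4]:
  j=4: holds on [4,7]
Found at j=4 → formula holds.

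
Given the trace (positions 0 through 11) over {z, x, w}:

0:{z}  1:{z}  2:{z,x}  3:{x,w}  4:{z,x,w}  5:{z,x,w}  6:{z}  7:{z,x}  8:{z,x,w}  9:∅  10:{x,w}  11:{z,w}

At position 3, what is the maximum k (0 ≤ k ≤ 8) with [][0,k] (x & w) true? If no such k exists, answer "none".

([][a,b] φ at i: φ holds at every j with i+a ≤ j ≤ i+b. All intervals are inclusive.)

2

(x & w) must hold from j=3 onward; find where it first fails.
  j=3: holds
  j=4: holds
  j=5: holds
  j=6: fails
Holds on [3,5], so largest k = 2.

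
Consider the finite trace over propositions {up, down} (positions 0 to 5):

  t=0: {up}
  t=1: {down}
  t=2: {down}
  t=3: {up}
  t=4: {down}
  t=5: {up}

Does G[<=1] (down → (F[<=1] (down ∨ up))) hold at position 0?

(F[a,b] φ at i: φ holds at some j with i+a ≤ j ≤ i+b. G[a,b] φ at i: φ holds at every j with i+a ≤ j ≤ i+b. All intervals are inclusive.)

True

Check (down → (F[<=1] (down ∨ up))) at every j in [0,1]:
  j=0: antecedent false → ✓
  j=1: antecedent true; consequent holds (witness at 1) → ✓
All positions satisfy it → formula holds.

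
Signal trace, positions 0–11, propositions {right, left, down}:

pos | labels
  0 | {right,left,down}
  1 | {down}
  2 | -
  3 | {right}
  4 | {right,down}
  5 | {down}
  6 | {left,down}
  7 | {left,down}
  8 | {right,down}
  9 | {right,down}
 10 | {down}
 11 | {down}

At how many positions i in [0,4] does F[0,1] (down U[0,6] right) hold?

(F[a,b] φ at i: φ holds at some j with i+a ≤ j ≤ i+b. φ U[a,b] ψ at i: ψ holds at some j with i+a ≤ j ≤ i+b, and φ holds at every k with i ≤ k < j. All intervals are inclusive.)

4

Evaluate at each i in [0,4]:
  i=0: ✓ (witness j=0)
  i=1: ✗ (none in [1,2])
  i=2: ✓ (witness j=3)
  i=3: ✓ (witness j=3)
  i=4: ✓ (witness j=4)
Positions where it holds: {0, 2, 3, 4} → 4.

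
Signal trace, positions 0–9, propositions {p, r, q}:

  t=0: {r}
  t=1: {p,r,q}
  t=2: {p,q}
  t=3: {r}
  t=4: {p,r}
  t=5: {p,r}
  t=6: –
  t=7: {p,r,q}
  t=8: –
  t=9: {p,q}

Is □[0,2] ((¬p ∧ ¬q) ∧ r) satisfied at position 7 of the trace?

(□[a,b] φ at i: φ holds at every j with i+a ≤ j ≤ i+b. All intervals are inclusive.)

False

Check ((¬p ∧ ¬q) ∧ r) at every j in [7,9]:
  j=7: false
  j=8: false
  j=9: false
Fails at j=7 → formula fails.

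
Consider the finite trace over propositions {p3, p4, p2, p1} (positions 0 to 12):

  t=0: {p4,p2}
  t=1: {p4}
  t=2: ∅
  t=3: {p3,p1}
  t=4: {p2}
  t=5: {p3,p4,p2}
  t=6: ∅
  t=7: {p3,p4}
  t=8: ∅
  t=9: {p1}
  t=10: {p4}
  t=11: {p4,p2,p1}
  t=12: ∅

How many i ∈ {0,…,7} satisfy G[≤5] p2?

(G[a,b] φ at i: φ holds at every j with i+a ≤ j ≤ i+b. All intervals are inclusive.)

Evaluate at each i in [0,7]:
  i=0: ✗ (fails at j=1)
  i=1: ✗ (fails at j=1)
  i=2: ✗ (fails at j=2)
  i=3: ✗ (fails at j=3)
  i=4: ✗ (fails at j=6)
  i=5: ✗ (fails at j=6)
  i=6: ✗ (fails at j=6)
  i=7: ✗ (fails at j=7)
Positions where it holds: {} → 0.

0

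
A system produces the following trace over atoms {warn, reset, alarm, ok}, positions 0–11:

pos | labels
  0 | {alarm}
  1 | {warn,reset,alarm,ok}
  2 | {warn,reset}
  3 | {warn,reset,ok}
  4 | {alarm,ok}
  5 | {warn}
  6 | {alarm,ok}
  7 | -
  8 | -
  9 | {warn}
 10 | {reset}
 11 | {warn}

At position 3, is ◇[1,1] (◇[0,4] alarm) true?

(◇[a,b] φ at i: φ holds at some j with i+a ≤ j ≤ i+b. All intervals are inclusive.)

Holds

Check ◇[0,4] alarm at each j in [4,4]:
  j=4: holds (witness at 4)
Found at j=4 → formula holds.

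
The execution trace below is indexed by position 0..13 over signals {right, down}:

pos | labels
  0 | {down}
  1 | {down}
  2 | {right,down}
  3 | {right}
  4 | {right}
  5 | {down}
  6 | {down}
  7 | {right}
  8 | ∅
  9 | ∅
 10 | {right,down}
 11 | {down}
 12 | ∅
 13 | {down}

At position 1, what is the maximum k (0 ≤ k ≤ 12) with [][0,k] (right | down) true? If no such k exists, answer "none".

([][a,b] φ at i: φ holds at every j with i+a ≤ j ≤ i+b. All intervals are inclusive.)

(right | down) must hold from j=1 onward; find where it first fails.
  j=1: holds
  j=2: holds
  j=3: holds
  j=4: holds
  j=5: holds
  j=6: holds
  j=7: holds
  j=8: fails
Holds on [1,7], so largest k = 6.

6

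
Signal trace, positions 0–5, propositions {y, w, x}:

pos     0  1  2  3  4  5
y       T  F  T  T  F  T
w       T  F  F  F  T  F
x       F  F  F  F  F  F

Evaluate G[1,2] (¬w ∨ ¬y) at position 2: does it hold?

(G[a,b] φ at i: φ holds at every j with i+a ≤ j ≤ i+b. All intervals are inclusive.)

Holds

Check (¬w ∨ ¬y) at every j in [3,4]:
  j=3: true
  j=4: true
All positions satisfy it → formula holds.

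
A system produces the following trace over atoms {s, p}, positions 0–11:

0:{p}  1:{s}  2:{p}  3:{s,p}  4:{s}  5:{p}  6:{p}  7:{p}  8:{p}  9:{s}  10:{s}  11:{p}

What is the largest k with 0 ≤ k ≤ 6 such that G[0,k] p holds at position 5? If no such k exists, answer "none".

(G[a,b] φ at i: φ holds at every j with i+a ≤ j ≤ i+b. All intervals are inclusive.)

3

p must hold from j=5 onward; find where it first fails.
  j=5: holds
  j=6: holds
  j=7: holds
  j=8: holds
  j=9: fails
Holds on [5,8], so largest k = 3.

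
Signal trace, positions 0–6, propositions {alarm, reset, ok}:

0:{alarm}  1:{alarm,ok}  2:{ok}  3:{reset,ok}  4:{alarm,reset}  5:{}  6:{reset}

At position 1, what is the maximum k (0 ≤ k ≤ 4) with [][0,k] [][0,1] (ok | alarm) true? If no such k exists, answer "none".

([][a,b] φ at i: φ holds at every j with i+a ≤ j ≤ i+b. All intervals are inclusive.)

[][0,1] (ok | alarm) must hold from j=1 onward; find where it first fails.
  j=1: holds
  j=2: holds
  j=3: holds
  j=4: fails
Holds on [1,3], so largest k = 2.

2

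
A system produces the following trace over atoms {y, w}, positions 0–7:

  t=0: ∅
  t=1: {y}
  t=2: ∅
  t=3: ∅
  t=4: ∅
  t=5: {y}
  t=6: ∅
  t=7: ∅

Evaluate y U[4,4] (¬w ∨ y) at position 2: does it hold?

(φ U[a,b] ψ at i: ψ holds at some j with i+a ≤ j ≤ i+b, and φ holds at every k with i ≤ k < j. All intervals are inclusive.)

False

Need some j in [6,6] with (¬w ∨ y), and y at every k in [2,j-1].
  j=6: (¬w ∨ y) holds, but y fails at k=2 → not this j.
No j in the window works → until fails.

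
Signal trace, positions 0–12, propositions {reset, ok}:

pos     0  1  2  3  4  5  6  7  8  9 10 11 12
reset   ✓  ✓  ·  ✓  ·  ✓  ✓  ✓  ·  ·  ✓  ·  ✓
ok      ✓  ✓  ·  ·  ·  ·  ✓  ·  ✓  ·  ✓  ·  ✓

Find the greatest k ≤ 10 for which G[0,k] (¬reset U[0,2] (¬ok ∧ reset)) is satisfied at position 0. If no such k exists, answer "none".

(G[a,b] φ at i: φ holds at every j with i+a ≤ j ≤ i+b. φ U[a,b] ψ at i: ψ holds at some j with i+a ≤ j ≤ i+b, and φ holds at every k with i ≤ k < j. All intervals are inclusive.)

none

(¬reset U[0,2] (¬ok ∧ reset)) must hold from j=0 onward; find where it first fails.
  j=0: fails → no k works.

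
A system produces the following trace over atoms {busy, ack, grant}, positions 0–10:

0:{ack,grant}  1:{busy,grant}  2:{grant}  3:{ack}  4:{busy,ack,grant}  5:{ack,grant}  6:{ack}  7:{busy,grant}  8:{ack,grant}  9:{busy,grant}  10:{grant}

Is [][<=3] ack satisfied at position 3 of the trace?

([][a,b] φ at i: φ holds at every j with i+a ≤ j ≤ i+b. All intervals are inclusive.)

True

Check ack at every j in [3,6]:
  j=3: true
  j=4: true
  j=5: true
  j=6: true
All positions satisfy it → formula holds.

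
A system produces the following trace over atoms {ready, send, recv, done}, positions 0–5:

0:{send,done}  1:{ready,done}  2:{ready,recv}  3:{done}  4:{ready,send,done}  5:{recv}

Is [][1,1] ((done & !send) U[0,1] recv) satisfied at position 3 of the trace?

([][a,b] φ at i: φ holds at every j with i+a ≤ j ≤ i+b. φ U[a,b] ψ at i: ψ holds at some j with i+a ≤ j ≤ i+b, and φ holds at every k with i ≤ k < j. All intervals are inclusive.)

False

Check ((done & !send) U[0,1] recv) at every j in [4,4]:
  j=4: fails
Fails at j=4 → formula fails.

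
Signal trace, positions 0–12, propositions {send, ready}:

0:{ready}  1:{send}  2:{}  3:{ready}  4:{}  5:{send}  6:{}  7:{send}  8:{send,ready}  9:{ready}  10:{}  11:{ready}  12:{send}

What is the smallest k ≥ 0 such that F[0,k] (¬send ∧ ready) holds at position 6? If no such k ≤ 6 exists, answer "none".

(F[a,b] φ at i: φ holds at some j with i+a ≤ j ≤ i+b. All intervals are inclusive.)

Scan j = 6,7,… for (¬send ∧ ready):
  j=6: fails
  j=7: fails
  j=8: fails
  j=9: holds
First hit at j=9, so smallest k = 9-6 = 3.

3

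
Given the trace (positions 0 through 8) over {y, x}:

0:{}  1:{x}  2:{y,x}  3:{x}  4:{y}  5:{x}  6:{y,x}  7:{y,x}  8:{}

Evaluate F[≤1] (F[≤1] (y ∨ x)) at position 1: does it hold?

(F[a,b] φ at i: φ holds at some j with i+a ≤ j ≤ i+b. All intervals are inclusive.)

Check F[≤1] (y ∨ x) at each j in [1,2]:
  j=1: holds (witness at 1)
  j=2: holds (witness at 2)
Found at j=1 → formula holds.

True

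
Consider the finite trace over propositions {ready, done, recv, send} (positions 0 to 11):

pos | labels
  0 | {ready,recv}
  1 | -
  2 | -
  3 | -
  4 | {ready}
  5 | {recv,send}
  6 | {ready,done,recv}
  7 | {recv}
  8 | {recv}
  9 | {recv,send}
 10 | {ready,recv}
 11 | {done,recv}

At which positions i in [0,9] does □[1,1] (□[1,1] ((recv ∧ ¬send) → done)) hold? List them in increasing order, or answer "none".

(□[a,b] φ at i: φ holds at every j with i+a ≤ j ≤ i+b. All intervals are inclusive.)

0, 1, 2, 3, 4, 7, 9

Evaluate at each i in [0,9]:
  i=0: ✓ (all of [1,1])
  i=1: ✓ (all of [2,2])
  i=2: ✓ (all of [3,3])
  i=3: ✓ (all of [4,4])
  i=4: ✓ (all of [5,5])
  i=5: ✗ (fails at j=6)
  i=6: ✗ (fails at j=7)
  i=7: ✓ (all of [8,8])
  i=8: ✗ (fails at j=9)
  i=9: ✓ (all of [10,10])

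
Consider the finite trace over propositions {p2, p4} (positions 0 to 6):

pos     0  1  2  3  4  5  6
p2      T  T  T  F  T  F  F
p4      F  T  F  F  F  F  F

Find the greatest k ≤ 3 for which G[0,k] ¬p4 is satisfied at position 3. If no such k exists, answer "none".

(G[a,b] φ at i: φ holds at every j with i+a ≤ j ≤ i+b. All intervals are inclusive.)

3

¬p4 must hold from j=3 onward; find where it first fails.
  j=3: holds
  j=4: holds
  j=5: holds
  j=6: holds
Holds through j=6; largest k = 3.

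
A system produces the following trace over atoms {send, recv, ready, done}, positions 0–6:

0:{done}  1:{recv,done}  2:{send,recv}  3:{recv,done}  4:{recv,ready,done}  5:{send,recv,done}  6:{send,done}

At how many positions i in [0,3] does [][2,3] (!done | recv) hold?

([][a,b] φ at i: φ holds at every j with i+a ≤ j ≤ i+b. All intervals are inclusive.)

Evaluate at each i in [0,3]:
  i=0: ✓ (all of [2,3])
  i=1: ✓ (all of [3,4])
  i=2: ✓ (all of [4,5])
  i=3: ✗ (fails at j=6)
Positions where it holds: {0, 1, 2} → 3.

3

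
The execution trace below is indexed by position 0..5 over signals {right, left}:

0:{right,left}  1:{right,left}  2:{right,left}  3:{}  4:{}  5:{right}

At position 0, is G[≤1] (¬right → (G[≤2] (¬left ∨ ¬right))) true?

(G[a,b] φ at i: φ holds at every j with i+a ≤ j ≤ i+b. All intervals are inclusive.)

Yes

Check (¬right → (G[≤2] (¬left ∨ ¬right))) at every j in [0,1]:
  j=0: antecedent false → ✓
  j=1: antecedent false → ✓
All positions satisfy it → formula holds.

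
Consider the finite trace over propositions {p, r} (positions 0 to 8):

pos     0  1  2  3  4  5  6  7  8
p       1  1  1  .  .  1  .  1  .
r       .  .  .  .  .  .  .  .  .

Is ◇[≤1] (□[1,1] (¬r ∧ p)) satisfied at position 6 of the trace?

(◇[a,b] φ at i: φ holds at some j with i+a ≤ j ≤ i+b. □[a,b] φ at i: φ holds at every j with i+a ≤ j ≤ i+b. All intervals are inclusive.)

Check □[1,1] (¬r ∧ p) at each j in [6,7]:
  j=6: holds on [7,7]
  j=7: fails at 8
Found at j=6 → formula holds.

Holds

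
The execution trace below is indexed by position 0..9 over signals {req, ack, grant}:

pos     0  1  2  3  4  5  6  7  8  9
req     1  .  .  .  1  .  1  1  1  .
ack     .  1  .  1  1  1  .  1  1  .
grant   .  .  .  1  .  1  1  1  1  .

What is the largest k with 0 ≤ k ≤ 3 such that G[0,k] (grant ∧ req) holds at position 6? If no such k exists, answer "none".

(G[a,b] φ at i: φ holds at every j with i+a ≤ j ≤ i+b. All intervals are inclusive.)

(grant ∧ req) must hold from j=6 onward; find where it first fails.
  j=6: holds
  j=7: holds
  j=8: holds
  j=9: fails
Holds on [6,8], so largest k = 2.

2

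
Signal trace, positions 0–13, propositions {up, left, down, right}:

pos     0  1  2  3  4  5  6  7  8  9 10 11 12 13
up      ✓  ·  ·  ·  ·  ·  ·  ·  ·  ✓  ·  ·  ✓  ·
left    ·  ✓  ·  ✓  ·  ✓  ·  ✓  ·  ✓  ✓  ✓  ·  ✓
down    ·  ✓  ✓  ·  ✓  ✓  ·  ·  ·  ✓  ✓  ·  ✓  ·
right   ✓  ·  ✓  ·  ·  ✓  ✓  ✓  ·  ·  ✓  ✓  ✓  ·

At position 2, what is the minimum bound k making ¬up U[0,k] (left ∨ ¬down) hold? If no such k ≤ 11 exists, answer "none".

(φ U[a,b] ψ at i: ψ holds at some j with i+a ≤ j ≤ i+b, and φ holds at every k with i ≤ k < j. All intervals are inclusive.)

Need earliest j ≥ 2 with (left ∨ ¬down), and ¬up at every k in [2,j-1].
  j=2: rhs fails.
  j=3: rhs holds; lhs holds on [2,2]. k = 1.

1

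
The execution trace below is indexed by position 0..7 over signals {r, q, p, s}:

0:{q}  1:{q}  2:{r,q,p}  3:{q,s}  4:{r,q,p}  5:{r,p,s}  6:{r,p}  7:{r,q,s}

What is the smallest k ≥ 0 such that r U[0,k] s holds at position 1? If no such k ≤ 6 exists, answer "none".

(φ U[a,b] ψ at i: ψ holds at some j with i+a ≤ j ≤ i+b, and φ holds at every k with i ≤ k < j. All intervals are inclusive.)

Need earliest j ≥ 1 with s, and r at every k in [1,j-1].
  j=1: rhs fails.
  j=2: rhs fails.
  j=3: rhs holds but lhs fails at k=1.
  j=4: rhs fails.
  j=5: rhs holds but lhs fails at k=1.
  j=6: rhs fails.
  j=7: rhs holds but lhs fails at k=1.
No witness within the range → none.

none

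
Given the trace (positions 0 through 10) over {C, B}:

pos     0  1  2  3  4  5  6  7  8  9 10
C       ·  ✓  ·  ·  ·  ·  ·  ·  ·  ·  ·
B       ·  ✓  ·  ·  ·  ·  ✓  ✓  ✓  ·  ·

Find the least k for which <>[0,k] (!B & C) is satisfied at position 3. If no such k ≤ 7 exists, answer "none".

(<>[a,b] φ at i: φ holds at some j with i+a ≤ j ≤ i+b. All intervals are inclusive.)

Scan j = 3,4,… for (!B & C):
  j=3: fails
  j=4: fails
  j=5: fails
  j=6: fails
  j=7: fails
  j=8: fails
  j=9: fails
  j=10: fails
No j in [3,10] satisfies it → none.

none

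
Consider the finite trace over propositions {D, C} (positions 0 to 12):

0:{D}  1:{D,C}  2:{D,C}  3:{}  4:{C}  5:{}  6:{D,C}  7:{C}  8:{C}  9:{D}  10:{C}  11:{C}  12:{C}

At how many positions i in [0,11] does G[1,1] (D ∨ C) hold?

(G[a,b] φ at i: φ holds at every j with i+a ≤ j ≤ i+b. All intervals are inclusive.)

10

Evaluate at each i in [0,11]:
  i=0: ✓ (all of [1,1])
  i=1: ✓ (all of [2,2])
  i=2: ✗ (fails at j=3)
  i=3: ✓ (all of [4,4])
  i=4: ✗ (fails at j=5)
  i=5: ✓ (all of [6,6])
  i=6: ✓ (all of [7,7])
  i=7: ✓ (all of [8,8])
  i=8: ✓ (all of [9,9])
  i=9: ✓ (all of [10,10])
  i=10: ✓ (all of [11,11])
  i=11: ✓ (all of [12,12])
Positions where it holds: {0, 1, 3, 5, 6, 7, 8, 9, 10, 11} → 10.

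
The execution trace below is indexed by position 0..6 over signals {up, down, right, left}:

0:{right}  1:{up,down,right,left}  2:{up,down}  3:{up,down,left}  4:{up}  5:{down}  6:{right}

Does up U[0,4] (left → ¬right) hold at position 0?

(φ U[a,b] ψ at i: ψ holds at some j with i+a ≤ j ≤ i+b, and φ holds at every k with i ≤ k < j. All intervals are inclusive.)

True

Need some j in [0,4] with (left → ¬right), and up at every k in [0,j-1].
  j=0: (left → ¬right) holds; no prefix to check → satisfied.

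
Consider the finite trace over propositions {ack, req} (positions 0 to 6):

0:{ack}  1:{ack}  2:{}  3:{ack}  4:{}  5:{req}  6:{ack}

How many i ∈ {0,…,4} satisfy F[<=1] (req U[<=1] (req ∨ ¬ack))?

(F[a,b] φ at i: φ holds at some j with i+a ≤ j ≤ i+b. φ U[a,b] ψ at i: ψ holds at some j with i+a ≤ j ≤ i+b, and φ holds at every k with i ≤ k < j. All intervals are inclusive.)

4

Evaluate at each i in [0,4]:
  i=0: ✗ (none in [0,1])
  i=1: ✓ (witness j=2)
  i=2: ✓ (witness j=2)
  i=3: ✓ (witness j=4)
  i=4: ✓ (witness j=4)
Positions where it holds: {1, 2, 3, 4} → 4.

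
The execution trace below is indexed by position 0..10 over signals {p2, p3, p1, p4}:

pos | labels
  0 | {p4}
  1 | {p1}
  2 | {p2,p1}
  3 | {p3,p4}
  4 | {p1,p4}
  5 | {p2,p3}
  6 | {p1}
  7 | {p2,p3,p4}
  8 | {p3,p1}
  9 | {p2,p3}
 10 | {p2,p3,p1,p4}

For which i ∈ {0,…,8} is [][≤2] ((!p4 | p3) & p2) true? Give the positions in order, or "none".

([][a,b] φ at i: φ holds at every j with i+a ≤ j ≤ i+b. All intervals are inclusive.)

Evaluate at each i in [0,8]:
  i=0: ✗ (fails at j=0)
  i=1: ✗ (fails at j=1)
  i=2: ✗ (fails at j=3)
  i=3: ✗ (fails at j=3)
  i=4: ✗ (fails at j=4)
  i=5: ✗ (fails at j=6)
  i=6: ✗ (fails at j=6)
  i=7: ✗ (fails at j=8)
  i=8: ✗ (fails at j=8)

none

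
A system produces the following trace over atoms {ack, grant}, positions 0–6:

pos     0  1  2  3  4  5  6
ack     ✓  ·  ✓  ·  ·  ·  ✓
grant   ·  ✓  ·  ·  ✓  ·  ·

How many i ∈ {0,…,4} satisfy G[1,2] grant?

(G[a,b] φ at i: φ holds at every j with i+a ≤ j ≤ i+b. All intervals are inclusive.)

Evaluate at each i in [0,4]:
  i=0: ✗ (fails at j=2)
  i=1: ✗ (fails at j=2)
  i=2: ✗ (fails at j=3)
  i=3: ✗ (fails at j=5)
  i=4: ✗ (fails at j=5)
Positions where it holds: {} → 0.

0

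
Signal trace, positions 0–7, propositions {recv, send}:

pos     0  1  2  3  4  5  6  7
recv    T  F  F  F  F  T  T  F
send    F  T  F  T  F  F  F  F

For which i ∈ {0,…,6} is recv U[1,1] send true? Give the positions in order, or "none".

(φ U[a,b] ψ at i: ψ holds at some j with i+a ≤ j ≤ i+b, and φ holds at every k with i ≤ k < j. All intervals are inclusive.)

0

Evaluate at each i in [0,6]:
  i=0: ✓ (rhs at j=1; lhs holds on [0,0])
  i=1: ✗ (no rhs in [2,2])
  i=2: ✗ (lhs fails at k=2 before rhs at j=3)
  i=3: ✗ (no rhs in [4,4])
  i=4: ✗ (no rhs in [5,5])
  i=5: ✗ (no rhs in [6,6])
  i=6: ✗ (no rhs in [7,7])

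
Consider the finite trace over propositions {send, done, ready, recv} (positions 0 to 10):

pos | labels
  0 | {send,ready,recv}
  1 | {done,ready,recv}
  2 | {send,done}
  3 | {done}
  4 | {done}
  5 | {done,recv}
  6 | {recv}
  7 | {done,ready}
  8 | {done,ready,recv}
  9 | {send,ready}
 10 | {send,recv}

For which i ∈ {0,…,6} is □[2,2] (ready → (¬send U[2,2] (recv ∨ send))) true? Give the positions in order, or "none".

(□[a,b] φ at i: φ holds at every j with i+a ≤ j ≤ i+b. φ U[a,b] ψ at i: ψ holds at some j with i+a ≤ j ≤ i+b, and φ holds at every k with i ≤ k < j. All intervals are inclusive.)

Evaluate at each i in [0,6]:
  i=0: ✓ (all of [2,2])
  i=1: ✓ (all of [3,3])
  i=2: ✓ (all of [4,4])
  i=3: ✓ (all of [5,5])
  i=4: ✓ (all of [6,6])
  i=5: ✓ (all of [7,7])
  i=6: ✗ (fails at j=8)

0, 1, 2, 3, 4, 5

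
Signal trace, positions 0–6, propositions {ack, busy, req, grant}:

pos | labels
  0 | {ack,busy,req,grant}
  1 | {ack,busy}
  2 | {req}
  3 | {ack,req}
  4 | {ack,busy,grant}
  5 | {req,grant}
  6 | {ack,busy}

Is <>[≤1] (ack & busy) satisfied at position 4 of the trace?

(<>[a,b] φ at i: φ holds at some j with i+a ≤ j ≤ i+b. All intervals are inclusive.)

Holds

Check (ack & busy) at each j in [4,5]:
  j=4: true
  j=5: false
Found at j=4 → formula holds.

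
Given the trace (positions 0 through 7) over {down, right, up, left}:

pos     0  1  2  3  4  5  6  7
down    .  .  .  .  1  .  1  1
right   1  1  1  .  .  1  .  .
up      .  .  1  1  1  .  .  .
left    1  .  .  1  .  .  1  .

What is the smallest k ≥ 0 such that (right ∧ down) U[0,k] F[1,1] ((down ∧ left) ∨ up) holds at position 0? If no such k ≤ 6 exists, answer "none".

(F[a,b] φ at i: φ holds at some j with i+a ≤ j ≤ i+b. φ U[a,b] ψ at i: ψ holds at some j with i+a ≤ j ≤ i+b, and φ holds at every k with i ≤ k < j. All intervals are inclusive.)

Need earliest j ≥ 0 with F[1,1] ((down ∧ left) ∨ up), and (right ∧ down) at every k in [0,j-1].
  j=0: rhs fails.
  j=1: rhs holds but lhs fails at k=0.
  j=2: rhs holds but lhs fails at k=0.
  j=3: rhs holds but lhs fails at k=0.
  j=4: rhs fails.
  j=5: rhs holds but lhs fails at k=0.
  j=6: rhs fails.
No witness within the range → none.

none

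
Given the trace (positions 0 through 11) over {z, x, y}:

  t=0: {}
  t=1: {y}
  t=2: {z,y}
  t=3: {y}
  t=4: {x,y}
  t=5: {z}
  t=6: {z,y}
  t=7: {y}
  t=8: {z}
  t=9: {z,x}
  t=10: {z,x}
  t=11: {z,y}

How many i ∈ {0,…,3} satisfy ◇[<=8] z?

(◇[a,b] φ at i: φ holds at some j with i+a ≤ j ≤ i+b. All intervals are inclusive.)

4

Evaluate at each i in [0,3]:
  i=0: ✓ (witness j=2)
  i=1: ✓ (witness j=2)
  i=2: ✓ (witness j=2)
  i=3: ✓ (witness j=5)
Positions where it holds: {0, 1, 2, 3} → 4.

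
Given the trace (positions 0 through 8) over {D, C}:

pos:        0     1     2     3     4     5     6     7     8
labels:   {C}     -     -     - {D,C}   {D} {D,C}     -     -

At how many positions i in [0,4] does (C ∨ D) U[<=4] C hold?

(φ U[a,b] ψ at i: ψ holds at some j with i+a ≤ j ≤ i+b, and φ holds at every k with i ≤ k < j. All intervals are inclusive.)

2

Evaluate at each i in [0,4]:
  i=0: ✓ (rhs at j=0)
  i=1: ✗ (lhs fails at k=1 before rhs at j=4)
  i=2: ✗ (lhs fails at k=2 before rhs at j=4)
  i=3: ✗ (lhs fails at k=3 before rhs at j=4)
  i=4: ✓ (rhs at j=4)
Positions where it holds: {0, 4} → 2.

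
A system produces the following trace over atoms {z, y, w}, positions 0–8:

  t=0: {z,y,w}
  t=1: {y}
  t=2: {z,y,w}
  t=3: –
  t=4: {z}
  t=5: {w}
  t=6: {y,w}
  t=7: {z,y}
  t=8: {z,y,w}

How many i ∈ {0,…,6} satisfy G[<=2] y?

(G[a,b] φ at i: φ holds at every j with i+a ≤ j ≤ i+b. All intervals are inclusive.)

2

Evaluate at each i in [0,6]:
  i=0: ✓ (all of [0,2])
  i=1: ✗ (fails at j=3)
  i=2: ✗ (fails at j=3)
  i=3: ✗ (fails at j=3)
  i=4: ✗ (fails at j=4)
  i=5: ✗ (fails at j=5)
  i=6: ✓ (all of [6,8])
Positions where it holds: {0, 6} → 2.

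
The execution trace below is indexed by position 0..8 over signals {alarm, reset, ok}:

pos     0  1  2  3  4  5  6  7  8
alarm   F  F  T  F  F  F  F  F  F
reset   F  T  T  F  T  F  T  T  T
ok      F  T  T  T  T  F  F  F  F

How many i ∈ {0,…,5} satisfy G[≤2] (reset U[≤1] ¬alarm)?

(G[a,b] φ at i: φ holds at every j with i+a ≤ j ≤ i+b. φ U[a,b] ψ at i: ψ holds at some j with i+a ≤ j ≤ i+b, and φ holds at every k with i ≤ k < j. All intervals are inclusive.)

Evaluate at each i in [0,5]:
  i=0: ✓ (all of [0,2])
  i=1: ✓ (all of [1,3])
  i=2: ✓ (all of [2,4])
  i=3: ✓ (all of [3,5])
  i=4: ✓ (all of [4,6])
  i=5: ✓ (all of [5,7])
Positions where it holds: {0, 1, 2, 3, 4, 5} → 6.

6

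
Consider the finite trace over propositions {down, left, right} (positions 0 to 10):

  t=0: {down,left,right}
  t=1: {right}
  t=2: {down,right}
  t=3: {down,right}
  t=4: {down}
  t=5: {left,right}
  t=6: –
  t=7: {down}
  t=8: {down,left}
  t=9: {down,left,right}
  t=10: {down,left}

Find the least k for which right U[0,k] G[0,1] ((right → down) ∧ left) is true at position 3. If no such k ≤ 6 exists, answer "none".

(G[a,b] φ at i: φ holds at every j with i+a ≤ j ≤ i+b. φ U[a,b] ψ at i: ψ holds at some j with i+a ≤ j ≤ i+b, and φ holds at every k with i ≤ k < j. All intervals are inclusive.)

none

Need earliest j ≥ 3 with G[0,1] ((right → down) ∧ left), and right at every k in [3,j-1].
  j=3: rhs fails.
  j=4: rhs fails.
  j=5: rhs fails.
  j=6: rhs fails.
  j=7: rhs fails.
  j=8: rhs holds but lhs fails at k=4.
  j=9: rhs holds but lhs fails at k=4.
No witness within the range → none.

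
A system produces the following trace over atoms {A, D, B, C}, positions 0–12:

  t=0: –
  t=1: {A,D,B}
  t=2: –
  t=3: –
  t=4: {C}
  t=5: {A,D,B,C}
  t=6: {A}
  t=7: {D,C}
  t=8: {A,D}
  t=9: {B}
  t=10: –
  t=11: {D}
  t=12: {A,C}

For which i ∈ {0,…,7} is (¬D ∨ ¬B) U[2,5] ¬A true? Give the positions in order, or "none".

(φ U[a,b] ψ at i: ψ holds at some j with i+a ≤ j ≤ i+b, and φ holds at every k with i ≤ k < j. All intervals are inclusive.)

2, 6, 7

Evaluate at each i in [0,7]:
  i=0: ✗ (lhs fails at k=1 before rhs at j=2)
  i=1: ✗ (lhs fails at k=1 before rhs at j=3)
  i=2: ✓ (rhs at j=4; lhs holds on [2,3])
  i=3: ✗ (lhs fails at k=5 before rhs at j=7)
  i=4: ✗ (lhs fails at k=5 before rhs at j=7)
  i=5: ✗ (lhs fails at k=5 before rhs at j=7)
  i=6: ✓ (rhs at j=9; lhs holds on [6,8])
  i=7: ✓ (rhs at j=9; lhs holds on [7,8])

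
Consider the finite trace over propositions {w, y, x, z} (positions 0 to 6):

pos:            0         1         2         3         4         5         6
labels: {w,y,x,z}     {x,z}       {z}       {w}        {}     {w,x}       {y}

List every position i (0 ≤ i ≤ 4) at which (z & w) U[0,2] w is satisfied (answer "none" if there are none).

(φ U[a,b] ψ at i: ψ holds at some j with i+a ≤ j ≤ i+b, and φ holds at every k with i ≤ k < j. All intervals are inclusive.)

0, 3

Evaluate at each i in [0,4]:
  i=0: ✓ (rhs at j=0)
  i=1: ✗ (lhs fails at k=1 before rhs at j=3)
  i=2: ✗ (lhs fails at k=2 before rhs at j=3)
  i=3: ✓ (rhs at j=3)
  i=4: ✗ (lhs fails at k=4 before rhs at j=5)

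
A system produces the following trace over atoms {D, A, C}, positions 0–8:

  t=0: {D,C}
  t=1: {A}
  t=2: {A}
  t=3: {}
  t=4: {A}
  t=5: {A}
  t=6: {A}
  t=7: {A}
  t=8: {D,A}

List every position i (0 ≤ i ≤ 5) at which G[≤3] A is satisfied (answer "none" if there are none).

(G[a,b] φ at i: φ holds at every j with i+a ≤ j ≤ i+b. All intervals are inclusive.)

Evaluate at each i in [0,5]:
  i=0: ✗ (fails at j=0)
  i=1: ✗ (fails at j=3)
  i=2: ✗ (fails at j=3)
  i=3: ✗ (fails at j=3)
  i=4: ✓ (all of [4,7])
  i=5: ✓ (all of [5,8])

4, 5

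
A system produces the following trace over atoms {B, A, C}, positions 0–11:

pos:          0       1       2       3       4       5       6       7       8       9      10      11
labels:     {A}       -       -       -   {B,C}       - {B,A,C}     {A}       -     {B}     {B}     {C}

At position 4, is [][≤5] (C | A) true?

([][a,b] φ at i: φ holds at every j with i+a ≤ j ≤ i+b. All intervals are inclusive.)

Check (C | A) at every j in [4,9]:
  j=4: true
  j=5: false
  j=6: true
  j=7: true
  j=8: false
  j=9: false
Fails at j=5 → formula fails.

No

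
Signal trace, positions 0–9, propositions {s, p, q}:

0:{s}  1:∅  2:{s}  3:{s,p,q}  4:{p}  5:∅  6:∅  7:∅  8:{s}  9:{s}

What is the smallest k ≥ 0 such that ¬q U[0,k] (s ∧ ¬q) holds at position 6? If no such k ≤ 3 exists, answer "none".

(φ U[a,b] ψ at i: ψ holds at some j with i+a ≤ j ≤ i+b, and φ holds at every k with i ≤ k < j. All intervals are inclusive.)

Need earliest j ≥ 6 with (s ∧ ¬q), and ¬q at every k in [6,j-1].
  j=6: rhs fails.
  j=7: rhs fails.
  j=8: rhs holds; lhs holds on [6,7]. k = 2.

2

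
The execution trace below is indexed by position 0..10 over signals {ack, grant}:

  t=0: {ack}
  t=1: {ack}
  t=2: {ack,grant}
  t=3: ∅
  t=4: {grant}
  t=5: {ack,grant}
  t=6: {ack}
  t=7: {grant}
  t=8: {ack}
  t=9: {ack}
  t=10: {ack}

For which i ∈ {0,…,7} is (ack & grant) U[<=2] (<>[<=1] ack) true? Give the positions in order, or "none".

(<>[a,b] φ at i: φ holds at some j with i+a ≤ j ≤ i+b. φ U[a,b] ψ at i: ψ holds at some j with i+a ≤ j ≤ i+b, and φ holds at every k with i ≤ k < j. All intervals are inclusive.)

0, 1, 2, 4, 5, 6, 7

Evaluate at each i in [0,7]:
  i=0: ✓ (rhs at j=0)
  i=1: ✓ (rhs at j=1)
  i=2: ✓ (rhs at j=2)
  i=3: ✗ (lhs fails at k=3 before rhs at j=4)
  i=4: ✓ (rhs at j=4)
  i=5: ✓ (rhs at j=5)
  i=6: ✓ (rhs at j=6)
  i=7: ✓ (rhs at j=7)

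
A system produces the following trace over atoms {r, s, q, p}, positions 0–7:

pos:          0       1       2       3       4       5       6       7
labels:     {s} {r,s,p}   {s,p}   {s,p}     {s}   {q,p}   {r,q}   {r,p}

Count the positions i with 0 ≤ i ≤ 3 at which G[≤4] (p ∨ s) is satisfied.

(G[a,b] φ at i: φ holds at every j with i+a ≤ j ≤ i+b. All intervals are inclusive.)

Evaluate at each i in [0,3]:
  i=0: ✓ (all of [0,4])
  i=1: ✓ (all of [1,5])
  i=2: ✗ (fails at j=6)
  i=3: ✗ (fails at j=6)
Positions where it holds: {0, 1} → 2.

2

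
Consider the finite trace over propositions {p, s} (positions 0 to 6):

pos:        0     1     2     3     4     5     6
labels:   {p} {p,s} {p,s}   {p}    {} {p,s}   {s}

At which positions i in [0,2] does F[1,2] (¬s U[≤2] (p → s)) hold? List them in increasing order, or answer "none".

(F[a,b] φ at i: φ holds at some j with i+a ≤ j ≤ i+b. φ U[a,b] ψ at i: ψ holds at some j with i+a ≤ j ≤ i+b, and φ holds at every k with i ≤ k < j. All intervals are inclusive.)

0, 1, 2

Evaluate at each i in [0,2]:
  i=0: ✓ (witness j=1)
  i=1: ✓ (witness j=2)
  i=2: ✓ (witness j=3)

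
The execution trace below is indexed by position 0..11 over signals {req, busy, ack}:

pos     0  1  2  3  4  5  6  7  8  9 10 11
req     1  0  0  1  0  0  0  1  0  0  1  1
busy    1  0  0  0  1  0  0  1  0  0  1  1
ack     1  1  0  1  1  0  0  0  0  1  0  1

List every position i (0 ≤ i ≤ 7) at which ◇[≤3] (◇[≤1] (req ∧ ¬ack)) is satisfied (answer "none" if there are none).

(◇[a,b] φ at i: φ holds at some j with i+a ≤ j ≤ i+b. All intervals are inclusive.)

Evaluate at each i in [0,7]:
  i=0: ✗ (none in [0,3])
  i=1: ✗ (none in [1,4])
  i=2: ✗ (none in [2,5])
  i=3: ✓ (witness j=6)
  i=4: ✓ (witness j=6)
  i=5: ✓ (witness j=6)
  i=6: ✓ (witness j=6)
  i=7: ✓ (witness j=7)

3, 4, 5, 6, 7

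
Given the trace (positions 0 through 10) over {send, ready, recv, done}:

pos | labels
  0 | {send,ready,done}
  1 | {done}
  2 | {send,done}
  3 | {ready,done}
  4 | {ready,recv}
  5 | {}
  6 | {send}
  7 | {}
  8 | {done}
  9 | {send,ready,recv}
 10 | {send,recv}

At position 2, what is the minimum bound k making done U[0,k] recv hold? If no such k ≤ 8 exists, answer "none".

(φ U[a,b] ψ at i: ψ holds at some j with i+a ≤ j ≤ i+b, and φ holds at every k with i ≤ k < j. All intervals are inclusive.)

2

Need earliest j ≥ 2 with recv, and done at every k in [2,j-1].
  j=2: rhs fails.
  j=3: rhs fails.
  j=4: rhs holds; lhs holds on [2,3]. k = 2.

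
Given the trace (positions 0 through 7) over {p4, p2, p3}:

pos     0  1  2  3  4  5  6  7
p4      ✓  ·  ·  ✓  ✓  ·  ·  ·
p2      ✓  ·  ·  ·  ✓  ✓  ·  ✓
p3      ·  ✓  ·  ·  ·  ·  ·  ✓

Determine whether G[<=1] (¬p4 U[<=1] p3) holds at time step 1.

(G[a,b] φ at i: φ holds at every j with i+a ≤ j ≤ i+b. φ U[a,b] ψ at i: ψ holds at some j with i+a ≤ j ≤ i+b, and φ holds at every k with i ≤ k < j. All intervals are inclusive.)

Check (¬p4 U[<=1] p3) at every j in [1,2]:
  j=1: holds
  j=2: fails
Fails at j=2 → formula fails.

No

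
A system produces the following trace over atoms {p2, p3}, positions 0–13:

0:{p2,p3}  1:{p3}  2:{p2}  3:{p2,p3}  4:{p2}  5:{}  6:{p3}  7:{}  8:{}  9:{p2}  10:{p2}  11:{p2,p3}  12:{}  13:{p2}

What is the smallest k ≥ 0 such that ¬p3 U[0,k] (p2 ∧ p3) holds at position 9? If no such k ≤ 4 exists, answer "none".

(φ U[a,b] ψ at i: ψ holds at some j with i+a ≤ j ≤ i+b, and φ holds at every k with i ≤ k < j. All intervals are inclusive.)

2

Need earliest j ≥ 9 with (p2 ∧ p3), and ¬p3 at every k in [9,j-1].
  j=9: rhs fails.
  j=10: rhs fails.
  j=11: rhs holds; lhs holds on [9,10]. k = 2.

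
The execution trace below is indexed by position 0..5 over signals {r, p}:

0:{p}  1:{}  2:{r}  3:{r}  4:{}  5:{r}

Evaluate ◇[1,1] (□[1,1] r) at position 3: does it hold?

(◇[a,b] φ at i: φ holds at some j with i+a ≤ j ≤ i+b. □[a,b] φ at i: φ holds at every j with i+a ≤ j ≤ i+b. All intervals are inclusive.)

Holds

Check □[1,1] r at each j in [4,4]:
  j=4: holds on [5,5]
Found at j=4 → formula holds.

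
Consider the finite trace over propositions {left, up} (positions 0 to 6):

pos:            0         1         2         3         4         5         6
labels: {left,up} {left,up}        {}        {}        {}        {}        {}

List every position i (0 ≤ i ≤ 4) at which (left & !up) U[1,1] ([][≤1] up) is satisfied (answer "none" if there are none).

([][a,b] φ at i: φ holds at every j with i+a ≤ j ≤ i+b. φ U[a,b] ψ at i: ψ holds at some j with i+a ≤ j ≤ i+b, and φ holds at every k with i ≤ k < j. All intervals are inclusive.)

none

Evaluate at each i in [0,4]:
  i=0: ✗ (no rhs in [1,1])
  i=1: ✗ (no rhs in [2,2])
  i=2: ✗ (no rhs in [3,3])
  i=3: ✗ (no rhs in [4,4])
  i=4: ✗ (no rhs in [5,5])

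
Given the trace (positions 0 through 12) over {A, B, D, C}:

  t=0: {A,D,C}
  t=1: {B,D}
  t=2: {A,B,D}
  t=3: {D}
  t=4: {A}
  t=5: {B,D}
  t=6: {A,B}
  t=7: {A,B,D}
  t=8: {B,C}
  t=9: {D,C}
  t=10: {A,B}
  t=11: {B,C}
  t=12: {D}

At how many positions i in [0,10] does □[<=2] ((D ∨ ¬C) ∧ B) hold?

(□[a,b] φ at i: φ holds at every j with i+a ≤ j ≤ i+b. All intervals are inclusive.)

1

Evaluate at each i in [0,10]:
  i=0: ✗ (fails at j=0)
  i=1: ✗ (fails at j=3)
  i=2: ✗ (fails at j=3)
  i=3: ✗ (fails at j=3)
  i=4: ✗ (fails at j=4)
  i=5: ✓ (all of [5,7])
  i=6: ✗ (fails at j=8)
  i=7: ✗ (fails at j=8)
  i=8: ✗ (fails at j=8)
  i=9: ✗ (fails at j=9)
  i=10: ✗ (fails at j=11)
Positions where it holds: {5} → 1.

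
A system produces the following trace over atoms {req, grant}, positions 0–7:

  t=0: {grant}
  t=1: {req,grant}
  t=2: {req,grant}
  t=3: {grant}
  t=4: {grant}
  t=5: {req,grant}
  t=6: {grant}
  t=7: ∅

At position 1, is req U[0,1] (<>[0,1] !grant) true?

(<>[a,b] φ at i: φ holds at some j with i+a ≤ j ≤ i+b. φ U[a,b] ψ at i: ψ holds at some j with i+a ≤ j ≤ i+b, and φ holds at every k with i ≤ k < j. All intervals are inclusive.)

Need some j in [1,2] with <>[0,1] !grant, and req at every k in [1,j-1].
  j=1: <>[0,1] !grant — fails (none in [1,2]).
  j=2: <>[0,1] !grant — fails (none in [2,3]).
No j in the window works → until fails.

Does not hold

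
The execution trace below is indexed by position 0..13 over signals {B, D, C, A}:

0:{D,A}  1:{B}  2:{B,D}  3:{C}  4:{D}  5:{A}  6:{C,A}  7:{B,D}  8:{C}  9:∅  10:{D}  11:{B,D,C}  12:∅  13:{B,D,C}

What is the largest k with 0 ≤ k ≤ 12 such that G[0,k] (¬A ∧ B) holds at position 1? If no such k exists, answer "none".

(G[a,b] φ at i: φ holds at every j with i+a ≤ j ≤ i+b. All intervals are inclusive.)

1

(¬A ∧ B) must hold from j=1 onward; find where it first fails.
  j=1: holds
  j=2: holds
  j=3: fails
Holds on [1,2], so largest k = 1.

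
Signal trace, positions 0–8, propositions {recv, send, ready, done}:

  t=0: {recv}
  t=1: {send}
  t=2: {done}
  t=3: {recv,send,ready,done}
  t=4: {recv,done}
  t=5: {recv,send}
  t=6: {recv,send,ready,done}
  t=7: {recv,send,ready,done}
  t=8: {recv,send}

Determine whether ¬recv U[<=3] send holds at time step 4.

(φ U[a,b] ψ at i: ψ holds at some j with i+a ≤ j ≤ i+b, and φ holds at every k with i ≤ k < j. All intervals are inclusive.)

No

Need some j in [4,7] with send, and ¬recv at every k in [4,j-1].
  j=4: send false.
  j=5: send holds, but ¬recv fails at k=4 → not this j.
  j=6: send holds, but ¬recv fails at k=4 → not this j.
  j=7: send holds, but ¬recv fails at k=4 → not this j.
No j in the window works → until fails.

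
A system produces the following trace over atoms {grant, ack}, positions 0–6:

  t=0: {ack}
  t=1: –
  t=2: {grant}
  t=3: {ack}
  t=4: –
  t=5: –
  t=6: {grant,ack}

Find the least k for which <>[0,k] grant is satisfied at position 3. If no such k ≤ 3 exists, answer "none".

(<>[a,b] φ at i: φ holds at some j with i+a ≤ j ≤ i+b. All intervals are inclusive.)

3

Scan j = 3,4,… for grant:
  j=3: fails
  j=4: fails
  j=5: fails
  j=6: holds
First hit at j=6, so smallest k = 6-3 = 3.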